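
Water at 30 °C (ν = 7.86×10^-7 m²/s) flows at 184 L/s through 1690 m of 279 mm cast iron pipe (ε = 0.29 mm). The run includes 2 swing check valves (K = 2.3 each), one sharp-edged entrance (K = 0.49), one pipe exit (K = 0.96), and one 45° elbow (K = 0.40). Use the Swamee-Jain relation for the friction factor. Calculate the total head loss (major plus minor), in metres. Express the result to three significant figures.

H_L ≈ 59.4 m

V = 4Q/(πD²) = 3.010 m/s; V²/2g = 0.4617 m
Re = 1.07×10^6, ε/D = 0.00104 → f = 0.02018 (Swamee-Jain)
Major: h_f = f(L/D)·V²/2g = 0.02018·6057·0.4617 = 56.45 m
Minor: ΣK = 6.45; h_m = ΣK·V²/2g = 2.978 m
Total H_L = 56.45 + 2.978 = 59.42 m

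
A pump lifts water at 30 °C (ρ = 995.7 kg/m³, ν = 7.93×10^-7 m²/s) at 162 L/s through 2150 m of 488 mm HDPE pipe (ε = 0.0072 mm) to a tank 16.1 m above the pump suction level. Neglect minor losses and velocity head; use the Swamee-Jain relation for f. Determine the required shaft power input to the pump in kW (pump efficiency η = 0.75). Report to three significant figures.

P_shaft ≈ 38.7 kW

V = 4Q/(πD²) = 0.8661 m/s; Re = 5.33×10^5; ε/D = 1.48×10^-5; f = 0.01319
h_f = f(L/D)V²/2g = 2.221 m
Total head H = z + h_f = 16.1 + 2.221 = 18.32 m
P_hyd = ρgQH = 995.7·9.81·0.162·18.32 = 28.99 kW
P_shaft = P_hyd/η = 28.99/0.75 = 38.66 kW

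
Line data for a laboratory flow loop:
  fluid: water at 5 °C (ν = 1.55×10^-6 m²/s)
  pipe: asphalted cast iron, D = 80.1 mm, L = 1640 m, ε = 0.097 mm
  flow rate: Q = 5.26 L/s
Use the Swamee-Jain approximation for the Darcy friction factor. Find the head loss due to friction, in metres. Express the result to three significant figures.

h_f ≈ 27.9 m

V = 4Q/(πD²) = 4·0.00526/(π·0.0801²) = 1.044 m/s
Re = VD/ν = 1.044·0.0801/1.55×10^-6 = 5.39×10^4 → turbulent
ε/D = 0.097/80.1 = 0.00121
Swamee-Jain: f = 0.02455
h_f = f(L/D)V²/(2g) = 0.02455·(1640/0.0801)·1.044²/(2·9.81) = 27.91 m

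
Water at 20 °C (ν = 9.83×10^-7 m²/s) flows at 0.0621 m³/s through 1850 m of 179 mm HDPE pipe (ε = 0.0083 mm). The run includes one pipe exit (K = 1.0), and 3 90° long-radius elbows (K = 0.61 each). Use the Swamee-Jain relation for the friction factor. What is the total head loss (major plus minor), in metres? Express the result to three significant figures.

V = 4Q/(πD²) = 2.468 m/s; V²/2g = 0.3104 m
Re = 4.49×10^5, ε/D = 4.64×10^-5 → f = 0.01400 (Swamee-Jain)
Major: h_f = f(L/D)·V²/2g = 0.01400·10335·0.3104 = 44.91 m
Minor: ΣK = 2.83; h_m = ΣK·V²/2g = 0.8784 m
Total H_L = 44.91 + 0.8784 = 45.79 m

H_L ≈ 45.8 m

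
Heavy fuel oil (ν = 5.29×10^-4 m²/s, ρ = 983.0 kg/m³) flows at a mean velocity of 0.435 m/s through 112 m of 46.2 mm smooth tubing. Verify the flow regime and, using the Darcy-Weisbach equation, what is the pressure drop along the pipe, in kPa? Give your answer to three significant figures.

Re = VD/ν = 0.435·0.04620/5.29×10^-4 = 38.0 → laminar (Re < 2300)
f = 64/Re = 1.685
h_f = f(L/D)V²/(2g) = 1.685·(112/0.04620)·0.435²/(2·9.81) = 39.39 m
Δp = ρg·h_f = 983.0·9.81·39.39 = 379.8 kPa

Δp ≈ 380 kPa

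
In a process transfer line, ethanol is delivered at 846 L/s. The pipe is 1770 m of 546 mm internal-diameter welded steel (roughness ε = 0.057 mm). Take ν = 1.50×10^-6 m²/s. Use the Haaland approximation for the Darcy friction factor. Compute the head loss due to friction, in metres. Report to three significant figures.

h_f ≈ 28.3 m

V = 4Q/(πD²) = 4·0.846/(π·0.546²) = 3.613 m/s
Re = VD/ν = 3.613·0.546/1.50×10^-6 = 1.32×10^6 → turbulent
ε/D = 0.057/546 = 1.04×10^-4
Haaland: f = 0.01313
h_f = f(L/D)V²/(2g) = 0.01313·(1770/0.546)·3.613²/(2·9.81) = 28.32 m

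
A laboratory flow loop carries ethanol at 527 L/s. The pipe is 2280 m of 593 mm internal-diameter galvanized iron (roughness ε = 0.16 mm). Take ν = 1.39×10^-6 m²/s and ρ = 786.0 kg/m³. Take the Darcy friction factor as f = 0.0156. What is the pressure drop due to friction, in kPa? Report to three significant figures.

V = 4Q/(πD²) = 4·0.527/(π·0.593²) = 1.908 m/s
h_f = f(L/D)V²/(2g) = 0.01560·(2280/0.593)·1.908²/(2·9.81) = 11.13 m
Δp = ρg·h_f = 786.0·9.81·11.13 = 85.83 kPa

Δp ≈ 85.8 kPa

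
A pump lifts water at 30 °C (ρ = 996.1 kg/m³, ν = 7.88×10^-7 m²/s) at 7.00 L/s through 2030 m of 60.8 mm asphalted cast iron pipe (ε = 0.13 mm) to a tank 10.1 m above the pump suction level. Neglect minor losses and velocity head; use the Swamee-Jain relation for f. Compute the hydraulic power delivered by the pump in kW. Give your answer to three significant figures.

P_hyd ≈ 17.6 kW

V = 4Q/(πD²) = 2.411 m/s; Re = 1.86×10^5; ε/D = 0.00214; f = 0.02493
h_f = f(L/D)V²/2g = 246.7 m
Total head H = z + h_f = 10.1 + 246.7 = 256.8 m
P_hyd = ρgQH = 996.1·9.81·0.00700·256.8 = 17.56 kW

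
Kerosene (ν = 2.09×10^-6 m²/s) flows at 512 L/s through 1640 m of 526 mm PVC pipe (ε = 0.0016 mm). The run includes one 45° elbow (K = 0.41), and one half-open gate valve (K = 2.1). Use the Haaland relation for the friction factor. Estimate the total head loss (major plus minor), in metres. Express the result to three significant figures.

V = 4Q/(πD²) = 2.356 m/s; V²/2g = 0.2830 m
Re = 5.93×10^5, ε/D = 3.04×10^-6 → f = 0.01271 (Haaland)
Major: h_f = f(L/D)·V²/2g = 0.01271·3118·0.2830 = 11.21 m
Minor: ΣK = 2.51; h_m = ΣK·V²/2g = 0.7102 m
Total H_L = 11.21 + 0.7102 = 11.92 m

H_L ≈ 11.9 m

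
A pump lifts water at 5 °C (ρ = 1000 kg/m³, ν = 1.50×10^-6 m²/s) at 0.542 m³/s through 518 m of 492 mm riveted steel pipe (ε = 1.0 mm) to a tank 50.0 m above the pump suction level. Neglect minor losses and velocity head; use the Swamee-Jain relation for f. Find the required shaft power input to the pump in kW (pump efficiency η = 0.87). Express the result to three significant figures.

V = 4Q/(πD²) = 2.851 m/s; Re = 9.35×10^5; ε/D = 0.00203; f = 0.02379
h_f = f(L/D)V²/2g = 10.38 m
Total head H = z + h_f = 50.0 + 10.38 = 60.38 m
P_hyd = ρgQH = 1000·9.81·0.542·60.38 = 321.0 kW
P_shaft = P_hyd/η = 321.0/0.87 = 369.0 kW

P_shaft ≈ 369 kW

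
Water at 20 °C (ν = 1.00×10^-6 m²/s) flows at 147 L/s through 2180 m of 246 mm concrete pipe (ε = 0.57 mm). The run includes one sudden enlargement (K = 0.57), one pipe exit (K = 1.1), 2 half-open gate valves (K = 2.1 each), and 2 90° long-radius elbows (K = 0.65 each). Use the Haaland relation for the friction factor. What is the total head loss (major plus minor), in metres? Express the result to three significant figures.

V = 4Q/(πD²) = 3.093 m/s; V²/2g = 0.4875 m
Re = 7.61×10^5, ε/D = 0.00232 → f = 0.02461 (Haaland)
Major: h_f = f(L/D)·V²/2g = 0.02461·8862·0.4875 = 106.3 m
Minor: ΣK = 7.17; h_m = ΣK·V²/2g = 3.496 m
Total H_L = 106.3 + 3.496 = 109.8 m

H_L ≈ 110 m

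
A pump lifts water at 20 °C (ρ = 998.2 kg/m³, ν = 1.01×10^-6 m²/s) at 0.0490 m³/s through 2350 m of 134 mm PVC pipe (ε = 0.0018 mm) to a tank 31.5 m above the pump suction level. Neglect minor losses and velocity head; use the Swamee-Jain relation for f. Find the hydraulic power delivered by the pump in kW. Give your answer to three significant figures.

P_hyd ≈ 84.9 kW

V = 4Q/(πD²) = 3.475 m/s; Re = 4.61×10^5; ε/D = 1.34×10^-5; f = 0.01349
h_f = f(L/D)V²/2g = 145.5 m
Total head H = z + h_f = 31.5 + 145.5 = 177.0 m
P_hyd = ρgQH = 998.2·9.81·0.0490·177.0 = 84.95 kW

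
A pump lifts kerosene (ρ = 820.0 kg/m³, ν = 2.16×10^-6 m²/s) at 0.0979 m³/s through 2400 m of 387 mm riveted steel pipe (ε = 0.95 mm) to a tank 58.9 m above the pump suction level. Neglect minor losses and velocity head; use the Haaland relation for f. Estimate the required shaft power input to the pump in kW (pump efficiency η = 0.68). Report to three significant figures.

V = 4Q/(πD²) = 0.8323 m/s; Re = 1.49×10^5; ε/D = 0.00245; f = 0.02571
h_f = f(L/D)V²/2g = 5.629 m
Total head H = z + h_f = 58.9 + 5.629 = 64.53 m
P_hyd = ρgQH = 820.0·9.81·0.0979·64.53 = 50.82 kW
P_shaft = P_hyd/η = 50.82/0.68 = 74.73 kW

P_shaft ≈ 74.7 kW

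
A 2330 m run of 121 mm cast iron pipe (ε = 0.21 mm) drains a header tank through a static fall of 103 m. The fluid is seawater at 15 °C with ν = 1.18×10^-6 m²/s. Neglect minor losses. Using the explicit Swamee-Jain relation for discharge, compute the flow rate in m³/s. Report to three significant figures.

Q ≈ 0.0243 m³/s

Swamee-Jain (Type II): Q = -0.965·√(gD⁵h_f/L)·ln[ε/(3.7D) + √(3.17ν²L/(gD³h_f))]
√(gD⁵h_f/L) = √(9.81·0.121⁵·103/2330) = 0.003354
ε/(3.7D) = 4.69×10^-4; √(3.17ν²L/(gD³h_f)) = 7.58×10^-5
Q = -0.965·0.003354·ln(5.449×10^-4) = 0.02432 m³/s
Check: V = 2.12 m/s, Re = 2.17×10^5, f = 0.02364, h_f = 104 m ≈ 103 m ✓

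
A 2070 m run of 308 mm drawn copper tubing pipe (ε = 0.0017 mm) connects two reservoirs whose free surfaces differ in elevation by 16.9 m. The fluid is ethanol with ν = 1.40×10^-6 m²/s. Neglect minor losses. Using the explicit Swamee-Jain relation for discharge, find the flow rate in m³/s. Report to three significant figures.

Swamee-Jain (Type II): Q = -0.965·√(gD⁵h_f/L)·ln[ε/(3.7D) + √(3.17ν²L/(gD³h_f))]
√(gD⁵h_f/L) = √(9.81·0.308⁵·16.9/2070) = 0.01490
ε/(3.7D) = 1.49×10^-6; √(3.17ν²L/(gD³h_f)) = 5.15×10^-5
Q = -0.965·0.01490·ln(5.302×10^-5) = 0.1415 m³/s
Check: V = 1.90 m/s, Re = 4.18×10^5, f = 0.01360, h_f = 16.8 m ≈ 16.9 m ✓

Q ≈ 0.142 m³/s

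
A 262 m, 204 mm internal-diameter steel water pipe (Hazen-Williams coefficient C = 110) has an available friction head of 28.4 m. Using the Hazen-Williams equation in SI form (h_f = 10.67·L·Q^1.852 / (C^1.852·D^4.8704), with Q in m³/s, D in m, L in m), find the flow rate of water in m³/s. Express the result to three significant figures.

Rearranging: Q = [h_f·C^1.852·D^4.8704 / (10.67·L)]^(1/1.852)
Q = [28.4·110^1.852·0.204^4.8704 / (10.67·262)]^0.540 = 0.1411 m³/s

Q ≈ 0.141 m³/s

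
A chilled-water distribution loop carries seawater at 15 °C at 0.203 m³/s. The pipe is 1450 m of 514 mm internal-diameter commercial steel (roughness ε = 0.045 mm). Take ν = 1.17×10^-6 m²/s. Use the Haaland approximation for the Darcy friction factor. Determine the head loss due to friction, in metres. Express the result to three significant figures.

h_f ≈ 1.98 m

V = 4Q/(πD²) = 4·0.203/(π·0.514²) = 0.9783 m/s
Re = VD/ν = 0.9783·0.514/1.17×10^-6 = 4.30×10^5 → turbulent
ε/D = 0.045/514 = 8.75×10^-5
Haaland: f = 0.01439
h_f = f(L/D)V²/(2g) = 0.01439·(1450/0.514)·0.9783²/(2·9.81) = 1.980 m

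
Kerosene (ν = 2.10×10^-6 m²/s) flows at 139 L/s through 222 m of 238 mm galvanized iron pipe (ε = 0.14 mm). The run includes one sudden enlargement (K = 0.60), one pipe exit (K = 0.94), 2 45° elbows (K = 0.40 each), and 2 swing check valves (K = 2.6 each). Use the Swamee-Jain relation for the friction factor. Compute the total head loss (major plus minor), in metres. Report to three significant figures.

V = 4Q/(πD²) = 3.124 m/s; V²/2g = 0.4976 m
Re = 3.54×10^5, ε/D = 5.88×10^-4 → f = 0.01863 (Swamee-Jain)
Major: h_f = f(L/D)·V²/2g = 0.01863·932.8·0.4976 = 8.646 m
Minor: ΣK = 7.54; h_m = ΣK·V²/2g = 3.752 m
Total H_L = 8.646 + 3.752 = 12.40 m

H_L ≈ 12.4 m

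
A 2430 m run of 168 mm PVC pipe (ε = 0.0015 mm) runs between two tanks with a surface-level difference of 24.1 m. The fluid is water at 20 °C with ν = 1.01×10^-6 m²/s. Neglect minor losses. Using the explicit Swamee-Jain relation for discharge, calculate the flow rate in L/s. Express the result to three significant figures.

Swamee-Jain (Type II): Q = -0.965·√(gD⁵h_f/L)·ln[ε/(3.7D) + √(3.17ν²L/(gD³h_f))]
√(gD⁵h_f/L) = √(9.81·0.168⁵·24.1/2430) = 0.003608
ε/(3.7D) = 2.41×10^-6; √(3.17ν²L/(gD³h_f)) = 8.37×10^-5
Q = -0.965·0.003608·ln(8.614×10^-5) = 0.03259 m³/s
Check: V = 1.47 m/s, Re = 2.45×10^5, f = 0.01503, h_f = 24.0 m ≈ 24.1 m ✓

Q ≈ 32.6 L/s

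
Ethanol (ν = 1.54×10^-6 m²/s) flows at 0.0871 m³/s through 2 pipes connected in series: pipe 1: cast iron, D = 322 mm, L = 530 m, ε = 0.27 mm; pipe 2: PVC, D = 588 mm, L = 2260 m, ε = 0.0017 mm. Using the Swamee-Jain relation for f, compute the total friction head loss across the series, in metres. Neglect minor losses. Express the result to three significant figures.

H ≈ 2.30 m

Pipe 1: V = 1.070 m/s, Re = 2.24×10^5, ε/D = 8.39×10^-4, f = 0.02038, h_1 = f(L/D)V²/2g = 1.956 m
Pipe 2: V = 0.3208 m/s, Re = 1.22×10^5, ε/D = 2.89×10^-6, f = 0.01715, h_2 = f(L/D)V²/2g = 0.3456 m
Series → Q common, losses add: H = Σh = 2.302 m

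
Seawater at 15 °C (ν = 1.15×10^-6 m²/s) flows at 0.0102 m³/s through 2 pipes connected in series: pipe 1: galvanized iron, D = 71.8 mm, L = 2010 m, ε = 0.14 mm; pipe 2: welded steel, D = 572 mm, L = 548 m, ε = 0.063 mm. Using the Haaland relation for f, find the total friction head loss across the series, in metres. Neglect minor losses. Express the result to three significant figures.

Pipe 1: V = 2.519 m/s, Re = 1.57×10^5, ε/D = 0.00195, f = 0.02431, h_1 = f(L/D)V²/2g = 220.2 m
Pipe 2: V = 0.03969 m/s, Re = 1.97×10^4, ε/D = 1.10×10^-4, f = 0.02601, h_2 = f(L/D)V²/2g = 0.002001 m
Series → Q common, losses add: H = Σh = 220.2 m

H ≈ 220 m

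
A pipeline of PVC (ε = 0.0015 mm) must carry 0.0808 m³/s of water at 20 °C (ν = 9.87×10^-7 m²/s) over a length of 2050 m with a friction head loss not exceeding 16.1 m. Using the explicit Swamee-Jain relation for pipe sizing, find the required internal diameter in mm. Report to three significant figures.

D ≈ 251 mm

Swamee-Jain (Type III): D = 0.66·[ε^1.25·(LQ²/(gh_f))^4.75 + ν·Q^9.4·(L/(gh_f))^5.2]^0.04
LQ²/(gh_f) = 0.08474; L/(gh_f) = 12.98
Term 1 = ε^1.25·(…)^4.75 = 4.25×10^-13; Term 2 = ν·Q^9.4·(…)^5.2 = 3.26×10^-11
D = 0.66·(4.25×10^-13 + 3.26×10^-11)^0.04 = 0.2514 m = 251 mm
Check: V = 1.63 m/s, Re = 4.15×10^5, f = 0.01363, h_f = 15.0 m ≈ 16.1 m ✓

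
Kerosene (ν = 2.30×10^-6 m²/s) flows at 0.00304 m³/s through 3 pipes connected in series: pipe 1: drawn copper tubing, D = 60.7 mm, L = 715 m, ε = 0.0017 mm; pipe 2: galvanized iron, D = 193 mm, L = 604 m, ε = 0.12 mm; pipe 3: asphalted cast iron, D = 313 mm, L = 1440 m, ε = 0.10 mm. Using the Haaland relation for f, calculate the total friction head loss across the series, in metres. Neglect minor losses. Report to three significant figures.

H ≈ 15.8 m

Pipe 1: V = 1.051 m/s, Re = 2.77×10^4, ε/D = 2.80×10^-5, f = 0.02381, h_1 = f(L/D)V²/2g = 15.78 m
Pipe 2: V = 0.1039 m/s, Re = 8720, ε/D = 6.22×10^-4, f = 0.03280, h_2 = f(L/D)V²/2g = 0.05649 m
Pipe 3: V = 0.03951 m/s, Re = 5380, ε/D = 3.19×10^-4, f = 0.03718, h_3 = f(L/D)V²/2g = 0.01361 m
Series → Q common, losses add: H = Σh = 15.85 m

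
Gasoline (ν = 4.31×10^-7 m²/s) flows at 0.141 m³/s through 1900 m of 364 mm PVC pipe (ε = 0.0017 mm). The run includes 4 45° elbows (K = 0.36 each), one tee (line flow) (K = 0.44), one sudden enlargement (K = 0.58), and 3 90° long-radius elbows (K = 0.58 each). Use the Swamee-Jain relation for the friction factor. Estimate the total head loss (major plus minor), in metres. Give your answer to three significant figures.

H_L ≈ 6.00 m

V = 4Q/(πD²) = 1.355 m/s; V²/2g = 0.09357 m
Re = 1.14×10^6, ε/D = 4.67×10^-6 → f = 0.01148 (Swamee-Jain)
Major: h_f = f(L/D)·V²/2g = 0.01148·5220·0.09357 = 5.605 m
Minor: ΣK = 4.20; h_m = ΣK·V²/2g = 0.3930 m
Total H_L = 5.605 + 0.3930 = 5.998 m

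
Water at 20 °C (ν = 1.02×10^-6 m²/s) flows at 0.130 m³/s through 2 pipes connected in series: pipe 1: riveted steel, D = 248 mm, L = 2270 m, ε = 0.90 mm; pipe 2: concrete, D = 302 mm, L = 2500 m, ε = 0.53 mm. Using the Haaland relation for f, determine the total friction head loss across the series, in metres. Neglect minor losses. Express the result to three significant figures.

Pipe 1: V = 2.691 m/s, Re = 6.54×10^5, ε/D = 0.00363, f = 0.02784, h_1 = f(L/D)V²/2g = 94.08 m
Pipe 2: V = 1.815 m/s, Re = 5.37×10^5, ε/D = 0.00175, f = 0.02300, h_2 = f(L/D)V²/2g = 31.96 m
Series → Q common, losses add: H = Σh = 126.0 m

H ≈ 126 m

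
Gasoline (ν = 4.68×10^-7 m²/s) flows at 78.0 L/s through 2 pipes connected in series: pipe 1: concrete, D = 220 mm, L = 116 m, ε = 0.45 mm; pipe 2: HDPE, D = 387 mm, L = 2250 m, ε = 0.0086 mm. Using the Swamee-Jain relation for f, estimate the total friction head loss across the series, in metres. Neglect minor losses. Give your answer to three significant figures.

H ≈ 4.42 m

Pipe 1: V = 2.052 m/s, Re = 9.65×10^5, ε/D = 0.00205, f = 0.02383, h_1 = f(L/D)V²/2g = 2.696 m
Pipe 2: V = 0.6631 m/s, Re = 5.48×10^5, ε/D = 2.22×10^-5, f = 0.01325, h_2 = f(L/D)V²/2g = 1.726 m
Series → Q common, losses add: H = Σh = 4.422 m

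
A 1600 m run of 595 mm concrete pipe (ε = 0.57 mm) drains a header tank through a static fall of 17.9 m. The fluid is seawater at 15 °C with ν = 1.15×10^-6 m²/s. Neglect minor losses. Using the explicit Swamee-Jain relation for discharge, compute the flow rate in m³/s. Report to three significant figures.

Q ≈ 0.717 m³/s

Swamee-Jain (Type II): Q = -0.965·√(gD⁵h_f/L)·ln[ε/(3.7D) + √(3.17ν²L/(gD³h_f))]
√(gD⁵h_f/L) = √(9.81·0.595⁵·17.9/1600) = 0.09047
ε/(3.7D) = 2.59×10^-4; √(3.17ν²L/(gD³h_f)) = 1.35×10^-5
Q = -0.965·0.09047·ln(2.724×10^-4) = 0.7166 m³/s
Check: V = 2.58 m/s, Re = 1.33×10^6, f = 0.01975, h_f = 18.0 m ≈ 17.9 m ✓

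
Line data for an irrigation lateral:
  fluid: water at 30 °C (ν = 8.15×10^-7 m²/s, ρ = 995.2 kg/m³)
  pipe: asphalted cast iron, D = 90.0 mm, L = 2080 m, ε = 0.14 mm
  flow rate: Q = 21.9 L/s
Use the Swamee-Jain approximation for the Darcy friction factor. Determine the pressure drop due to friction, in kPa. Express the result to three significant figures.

V = 4Q/(πD²) = 4·0.0219/(π·0.0900²) = 3.442 m/s
Re = VD/ν = 3.442·0.0900/8.15×10^-7 = 3.80×10^5 → turbulent
ε/D = 0.14/90.0 = 0.00156
Swamee-Jain: f = 0.02264
h_f = f(L/D)V²/(2g) = 0.02264·(2080/0.0900)·3.442²/(2·9.81) = 316.0 m
Δp = ρg·h_f = 995.2·9.81·316.0 = 3085 kPa

Δp ≈ 3080 kPa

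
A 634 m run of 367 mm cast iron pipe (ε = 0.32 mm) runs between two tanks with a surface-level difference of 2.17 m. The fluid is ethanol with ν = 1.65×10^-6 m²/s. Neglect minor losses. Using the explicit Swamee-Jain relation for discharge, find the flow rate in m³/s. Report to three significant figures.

Q ≈ 0.117 m³/s

Swamee-Jain (Type II): Q = -0.965·√(gD⁵h_f/L)·ln[ε/(3.7D) + √(3.17ν²L/(gD³h_f))]
√(gD⁵h_f/L) = √(9.81·0.367⁵·2.17/634) = 0.01495
ε/(3.7D) = 2.36×10^-4; √(3.17ν²L/(gD³h_f)) = 7.21×10^-5
Q = -0.965·0.01495·ln(3.078×10^-4) = 0.1167 m³/s
Check: V = 1.10 m/s, Re = 2.45×10^5, f = 0.02041, h_f = 2.19 m ≈ 2.17 m ✓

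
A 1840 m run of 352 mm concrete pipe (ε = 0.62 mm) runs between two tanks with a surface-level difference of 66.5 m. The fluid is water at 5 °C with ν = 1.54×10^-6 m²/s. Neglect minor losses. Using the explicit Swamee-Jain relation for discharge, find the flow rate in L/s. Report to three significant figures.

Swamee-Jain (Type II): Q = -0.965·√(gD⁵h_f/L)·ln[ε/(3.7D) + √(3.17ν²L/(gD³h_f))]
√(gD⁵h_f/L) = √(9.81·0.352⁵·66.5/1840) = 0.04377
ε/(3.7D) = 4.76×10^-4; √(3.17ν²L/(gD³h_f)) = 2.20×10^-5
Q = -0.965·0.04377·ln(4.981×10^-4) = 0.3212 m³/s
Check: V = 3.30 m/s, Re = 7.54×10^5, f = 0.02301, h_f = 66.8 m ≈ 66.5 m ✓

Q ≈ 321 L/s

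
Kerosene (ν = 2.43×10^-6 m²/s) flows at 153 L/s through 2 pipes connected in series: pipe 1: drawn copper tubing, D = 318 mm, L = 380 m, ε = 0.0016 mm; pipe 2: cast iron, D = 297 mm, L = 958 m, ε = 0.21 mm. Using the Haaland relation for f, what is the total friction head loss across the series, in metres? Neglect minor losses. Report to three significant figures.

H ≈ 18.8 m

Pipe 1: V = 1.926 m/s, Re = 2.52×10^5, ε/D = 5.03×10^-6, f = 0.01486, h_1 = f(L/D)V²/2g = 3.358 m
Pipe 2: V = 2.208 m/s, Re = 2.70×10^5, ε/D = 7.07×10^-4, f = 0.01929, h_2 = f(L/D)V²/2g = 15.47 m
Series → Q common, losses add: H = Σh = 18.83 m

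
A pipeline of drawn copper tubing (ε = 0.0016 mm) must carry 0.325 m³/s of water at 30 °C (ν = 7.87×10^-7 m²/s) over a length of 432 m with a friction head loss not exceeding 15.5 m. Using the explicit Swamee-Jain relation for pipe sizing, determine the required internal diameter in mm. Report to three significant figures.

D ≈ 307 mm

Swamee-Jain (Type III): D = 0.66·[ε^1.25·(LQ²/(gh_f))^4.75 + ν·Q^9.4·(L/(gh_f))^5.2]^0.04
LQ²/(gh_f) = 0.3001; L/(gh_f) = 2.841
Term 1 = ε^1.25·(…)^4.75 = 1.87×10^-10; Term 2 = ν·Q^9.4·(…)^5.2 = 4.63×10^-9
D = 0.66·(1.87×10^-10 + 4.63×10^-9)^0.04 = 0.3068 m = 307 mm
Check: V = 4.40 m/s, Re = 1.71×10^6, f = 0.01080, h_f = 15.0 m ≈ 15.5 m ✓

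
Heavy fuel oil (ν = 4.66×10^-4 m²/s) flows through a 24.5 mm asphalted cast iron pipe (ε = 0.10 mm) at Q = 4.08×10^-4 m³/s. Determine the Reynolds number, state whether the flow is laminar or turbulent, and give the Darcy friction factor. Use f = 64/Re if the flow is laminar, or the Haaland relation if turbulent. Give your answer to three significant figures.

Re ≈ 45.5; laminar; f = 64/Re ≈ 1.41

V = 4Q/(πD²) = 0.8654 m/s
Re = VD/ν = 0.8654·0.0245/4.66×10^-4 = 45.5
Re < 2300 → laminar → f = 64/Re = 1.407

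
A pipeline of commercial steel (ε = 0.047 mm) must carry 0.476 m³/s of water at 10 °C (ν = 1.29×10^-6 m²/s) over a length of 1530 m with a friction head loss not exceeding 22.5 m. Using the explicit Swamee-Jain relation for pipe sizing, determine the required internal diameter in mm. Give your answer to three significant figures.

Swamee-Jain (Type III): D = 0.66·[ε^1.25·(LQ²/(gh_f))^4.75 + ν·Q^9.4·(L/(gh_f))^5.2]^0.04
LQ²/(gh_f) = 1.571; L/(gh_f) = 6.932
Term 1 = ε^1.25·(…)^4.75 = 3.32×10^-5; Term 2 = ν·Q^9.4·(…)^5.2 = 2.83×10^-5
D = 0.66·(3.32×10^-5 + 2.83×10^-5)^0.04 = 0.4478 m = 448 mm
Check: V = 3.02 m/s, Re = 1.05×10^6, f = 0.01353, h_f = 21.5 m ≈ 22.5 m ✓

D ≈ 448 mm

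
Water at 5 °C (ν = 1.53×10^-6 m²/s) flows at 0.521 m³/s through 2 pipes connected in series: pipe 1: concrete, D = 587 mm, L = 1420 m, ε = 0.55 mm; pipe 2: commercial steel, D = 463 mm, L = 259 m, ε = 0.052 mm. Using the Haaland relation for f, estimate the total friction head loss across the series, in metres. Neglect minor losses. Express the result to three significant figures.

Pipe 1: V = 1.925 m/s, Re = 7.39×10^5, ε/D = 9.37×10^-4, f = 0.01974, h_1 = f(L/D)V²/2g = 9.022 m
Pipe 2: V = 3.094 m/s, Re = 9.36×10^5, ε/D = 1.12×10^-4, f = 0.01357, h_2 = f(L/D)V²/2g = 3.706 m
Series → Q common, losses add: H = Σh = 12.73 m

H ≈ 12.7 m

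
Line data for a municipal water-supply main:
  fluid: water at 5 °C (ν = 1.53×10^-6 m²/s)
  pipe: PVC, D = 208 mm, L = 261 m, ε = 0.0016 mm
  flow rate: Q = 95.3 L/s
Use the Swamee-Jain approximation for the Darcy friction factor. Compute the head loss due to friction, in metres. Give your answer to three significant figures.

V = 4Q/(πD²) = 4·0.0953/(π·0.208²) = 2.805 m/s
Re = VD/ν = 2.805·0.208/1.53×10^-6 = 3.81×10^5 → turbulent
ε/D = 0.0016/208 = 7.69×10^-6
Swamee-Jain: f = 0.01385
h_f = f(L/D)V²/(2g) = 0.01385·(261/0.208)·2.805²/(2·9.81) = 6.970 m

h_f ≈ 6.97 m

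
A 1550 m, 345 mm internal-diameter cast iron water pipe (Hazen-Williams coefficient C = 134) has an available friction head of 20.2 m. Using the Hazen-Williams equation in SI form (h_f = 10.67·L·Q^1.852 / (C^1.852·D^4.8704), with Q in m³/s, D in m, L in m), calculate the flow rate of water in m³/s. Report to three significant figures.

Rearranging: Q = [h_f·C^1.852·D^4.8704 / (10.67·L)]^(1/1.852)
Q = [20.2·134^1.852·0.345^4.8704 / (10.67·1550)]^0.540 = 0.2181 m³/s

Q ≈ 0.218 m³/s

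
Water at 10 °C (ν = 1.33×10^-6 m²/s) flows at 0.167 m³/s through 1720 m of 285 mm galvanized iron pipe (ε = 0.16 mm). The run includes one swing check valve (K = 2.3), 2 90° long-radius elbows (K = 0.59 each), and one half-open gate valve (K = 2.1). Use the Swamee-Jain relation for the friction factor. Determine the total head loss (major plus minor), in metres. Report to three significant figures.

V = 4Q/(πD²) = 2.618 m/s; V²/2g = 0.3493 m
Re = 5.61×10^5, ε/D = 5.61×10^-4 → f = 0.01806 (Swamee-Jain)
Major: h_f = f(L/D)·V²/2g = 0.01806·6035·0.3493 = 38.06 m
Minor: ΣK = 5.58; h_m = ΣK·V²/2g = 1.949 m
Total H_L = 38.06 + 1.949 = 40.01 m

H_L ≈ 40.0 m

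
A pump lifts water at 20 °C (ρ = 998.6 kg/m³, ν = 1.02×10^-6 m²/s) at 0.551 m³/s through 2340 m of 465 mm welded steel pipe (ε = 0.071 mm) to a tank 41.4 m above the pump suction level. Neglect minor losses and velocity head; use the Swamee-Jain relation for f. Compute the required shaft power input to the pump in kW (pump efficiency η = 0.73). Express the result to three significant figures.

V = 4Q/(πD²) = 3.245 m/s; Re = 1.48×10^6; ε/D = 1.53×10^-4; f = 0.01390
h_f = f(L/D)V²/2g = 37.52 m
Total head H = z + h_f = 41.4 + 37.52 = 78.92 m
P_hyd = ρgQH = 998.6·9.81·0.551·78.92 = 426.0 kW
P_shaft = P_hyd/η = 426.0/0.73 = 583.5 kW

P_shaft ≈ 584 kW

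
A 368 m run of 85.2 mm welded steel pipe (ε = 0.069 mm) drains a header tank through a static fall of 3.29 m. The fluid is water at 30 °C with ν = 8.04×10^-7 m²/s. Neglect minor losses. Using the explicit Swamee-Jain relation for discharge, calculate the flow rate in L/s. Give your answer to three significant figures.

Q ≈ 4.72 L/s

Swamee-Jain (Type II): Q = -0.965·√(gD⁵h_f/L)·ln[ε/(3.7D) + √(3.17ν²L/(gD³h_f))]
√(gD⁵h_f/L) = √(9.81·0.0852⁵·3.29/368) = 6.275×10^-4
ε/(3.7D) = 2.19×10^-4; √(3.17ν²L/(gD³h_f)) = 1.94×10^-4
Q = -0.965·6.275×10^-4·ln(4.132×10^-4) = 0.004718 m³/s
Check: V = 0.828 m/s, Re = 8.77×10^4, f = 0.02197, h_f = 3.31 m ≈ 3.29 m ✓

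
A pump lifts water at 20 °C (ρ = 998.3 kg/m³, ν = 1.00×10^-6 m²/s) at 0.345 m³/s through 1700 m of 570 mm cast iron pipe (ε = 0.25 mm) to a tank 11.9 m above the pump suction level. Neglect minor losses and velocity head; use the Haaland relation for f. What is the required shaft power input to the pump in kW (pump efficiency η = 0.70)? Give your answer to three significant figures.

V = 4Q/(πD²) = 1.352 m/s; Re = 7.71×10^5; ε/D = 4.39×10^-4; f = 0.01687
h_f = f(L/D)V²/2g = 4.688 m
Total head H = z + h_f = 11.9 + 4.688 = 16.59 m
P_hyd = ρgQH = 998.3·9.81·0.345·16.59 = 56.04 kW
P_shaft = P_hyd/η = 56.04/0.70 = 80.06 kW

P_shaft ≈ 80.1 kW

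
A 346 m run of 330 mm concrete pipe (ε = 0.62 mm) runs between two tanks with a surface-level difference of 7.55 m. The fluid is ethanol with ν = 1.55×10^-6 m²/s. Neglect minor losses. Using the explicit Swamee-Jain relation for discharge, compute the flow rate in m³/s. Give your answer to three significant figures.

Q ≈ 0.210 m³/s

Swamee-Jain (Type II): Q = -0.965·√(gD⁵h_f/L)·ln[ε/(3.7D) + √(3.17ν²L/(gD³h_f))]
√(gD⁵h_f/L) = √(9.81·0.330⁵·7.55/346) = 0.02894
ε/(3.7D) = 5.08×10^-4; √(3.17ν²L/(gD³h_f)) = 3.15×10^-5
Q = -0.965·0.02894·ln(5.392×10^-4) = 0.2102 m³/s
Check: V = 2.46 m/s, Re = 5.23×10^5, f = 0.02351, h_f = 7.59 m ≈ 7.55 m ✓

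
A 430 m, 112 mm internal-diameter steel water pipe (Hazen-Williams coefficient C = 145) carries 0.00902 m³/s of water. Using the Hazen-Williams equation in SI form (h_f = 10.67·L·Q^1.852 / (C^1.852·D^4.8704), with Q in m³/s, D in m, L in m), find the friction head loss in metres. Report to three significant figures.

h_f = 10.67·430·0.00902^1.852 / (145^1.852·0.112^4.8704) = 3.181 m

h_f ≈ 3.18 m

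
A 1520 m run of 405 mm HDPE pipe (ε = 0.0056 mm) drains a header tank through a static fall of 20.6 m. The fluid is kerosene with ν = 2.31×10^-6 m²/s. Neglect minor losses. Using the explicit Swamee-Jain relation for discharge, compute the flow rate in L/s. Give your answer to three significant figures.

Q ≈ 366 L/s

Swamee-Jain (Type II): Q = -0.965·√(gD⁵h_f/L)·ln[ε/(3.7D) + √(3.17ν²L/(gD³h_f))]
√(gD⁵h_f/L) = √(9.81·0.405⁵·20.6/1520) = 0.03806
ε/(3.7D) = 3.74×10^-6; √(3.17ν²L/(gD³h_f)) = 4.38×10^-5
Q = -0.965·0.03806·ln(4.750×10^-5) = 0.3656 m³/s
Check: V = 2.84 m/s, Re = 4.98×10^5, f = 0.01332, h_f = 20.5 m ≈ 20.6 m ✓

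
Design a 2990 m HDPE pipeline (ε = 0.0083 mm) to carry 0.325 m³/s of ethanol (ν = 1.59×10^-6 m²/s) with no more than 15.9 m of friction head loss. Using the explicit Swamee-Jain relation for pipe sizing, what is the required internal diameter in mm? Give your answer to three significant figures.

Swamee-Jain (Type III): D = 0.66·[ε^1.25·(LQ²/(gh_f))^4.75 + ν·Q^9.4·(L/(gh_f))^5.2]^0.04
LQ²/(gh_f) = 2.025; L/(gh_f) = 19.17
Term 1 = ε^1.25·(…)^4.75 = 1.27×10^-5; Term 2 = ν·Q^9.4·(…)^5.2 = 1.92×10^-4
D = 0.66·(1.27×10^-5 + 1.92×10^-4)^0.04 = 0.4699 m = 470 mm
Check: V = 1.87 m/s, Re = 5.54×10^5, f = 0.01315, h_f = 15.0 m ≈ 15.9 m ✓

D ≈ 470 mm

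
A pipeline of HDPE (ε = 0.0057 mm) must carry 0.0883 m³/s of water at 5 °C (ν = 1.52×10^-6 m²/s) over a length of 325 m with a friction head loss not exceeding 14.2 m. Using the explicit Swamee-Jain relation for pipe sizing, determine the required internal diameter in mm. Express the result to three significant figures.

Swamee-Jain (Type III): D = 0.66·[ε^1.25·(LQ²/(gh_f))^4.75 + ν·Q^9.4·(L/(gh_f))^5.2]^0.04
LQ²/(gh_f) = 0.01819; L/(gh_f) = 2.333
Term 1 = ε^1.25·(…)^4.75 = 1.51×10^-15; Term 2 = ν·Q^9.4·(…)^5.2 = 1.54×10^-14
D = 0.66·(1.51×10^-15 + 1.54×10^-14)^0.04 = 0.1856 m = 186 mm
Check: V = 3.26 m/s, Re = 3.98×10^5, f = 0.01406, h_f = 13.4 m ≈ 14.2 m ✓

D ≈ 186 mm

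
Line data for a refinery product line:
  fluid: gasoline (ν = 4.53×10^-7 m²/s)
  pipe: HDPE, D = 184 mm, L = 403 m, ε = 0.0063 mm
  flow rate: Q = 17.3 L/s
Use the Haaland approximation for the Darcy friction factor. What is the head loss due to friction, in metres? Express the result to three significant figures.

h_f ≈ 0.707 m

V = 4Q/(πD²) = 4·0.0173/(π·0.184²) = 0.6506 m/s
Re = VD/ν = 0.6506·0.184/4.53×10^-7 = 2.64×10^5 → turbulent
ε/D = 0.0063/184 = 3.42×10^-5
Haaland: f = 0.01496
h_f = f(L/D)V²/(2g) = 0.01496·(403/0.184)·0.6506²/(2·9.81) = 0.7069 m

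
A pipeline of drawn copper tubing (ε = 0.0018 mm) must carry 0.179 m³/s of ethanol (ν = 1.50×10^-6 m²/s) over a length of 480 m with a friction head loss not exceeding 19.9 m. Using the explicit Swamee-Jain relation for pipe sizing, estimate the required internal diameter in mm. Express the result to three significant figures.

Swamee-Jain (Type III): D = 0.66·[ε^1.25·(LQ²/(gh_f))^4.75 + ν·Q^9.4·(L/(gh_f))^5.2]^0.04
LQ²/(gh_f) = 0.07878; L/(gh_f) = 2.459
Term 1 = ε^1.25·(…)^4.75 = 3.78×10^-13; Term 2 = ν·Q^9.4·(…)^5.2 = 1.53×10^-11
D = 0.66·(3.78×10^-13 + 1.53×10^-11)^0.04 = 0.2440 m = 244 mm
Check: V = 3.83 m/s, Re = 6.23×10^5, f = 0.01273, h_f = 18.7 m ≈ 19.9 m ✓

D ≈ 244 mm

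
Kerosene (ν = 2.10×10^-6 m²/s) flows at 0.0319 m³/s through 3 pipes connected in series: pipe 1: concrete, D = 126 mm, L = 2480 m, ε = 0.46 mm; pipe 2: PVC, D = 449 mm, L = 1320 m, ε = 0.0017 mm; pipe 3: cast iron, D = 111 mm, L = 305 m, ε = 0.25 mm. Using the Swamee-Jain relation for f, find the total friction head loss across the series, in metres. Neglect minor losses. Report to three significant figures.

H ≈ 227 m

Pipe 1: V = 2.558 m/s, Re = 1.54×10^5, ε/D = 0.00365, f = 0.02864, h_1 = f(L/D)V²/2g = 188.0 m
Pipe 2: V = 0.2015 m/s, Re = 4.31×10^4, ε/D = 3.79×10^-6, f = 0.02149, h_2 = f(L/D)V²/2g = 0.1307 m
Pipe 3: V = 3.297 m/s, Re = 1.74×10^5, ε/D = 0.00225, f = 0.02530, h_3 = f(L/D)V²/2g = 38.51 m
Series → Q common, losses add: H = Σh = 226.7 m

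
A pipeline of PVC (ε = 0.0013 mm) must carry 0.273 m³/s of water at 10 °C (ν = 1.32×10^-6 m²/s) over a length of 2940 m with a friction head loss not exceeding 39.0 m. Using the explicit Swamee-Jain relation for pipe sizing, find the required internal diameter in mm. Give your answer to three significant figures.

Swamee-Jain (Type III): D = 0.66·[ε^1.25·(LQ²/(gh_f))^4.75 + ν·Q^9.4·(L/(gh_f))^5.2]^0.04
LQ²/(gh_f) = 0.5727; L/(gh_f) = 7.684
Term 1 = ε^1.25·(…)^4.75 = 3.11×10^-9; Term 2 = ν·Q^9.4·(…)^5.2 = 2.66×10^-7
D = 0.66·(3.11×10^-9 + 2.66×10^-7)^0.04 = 0.3604 m = 360 mm
Check: V = 2.68 m/s, Re = 7.31×10^5, f = 0.01232, h_f = 36.7 m ≈ 39.0 m ✓

D ≈ 360 mm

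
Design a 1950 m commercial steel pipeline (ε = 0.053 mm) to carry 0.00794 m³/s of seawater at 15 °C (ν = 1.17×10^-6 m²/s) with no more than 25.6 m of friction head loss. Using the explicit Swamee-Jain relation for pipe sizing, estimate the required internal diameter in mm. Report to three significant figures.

D ≈ 97.6 mm

Swamee-Jain (Type III): D = 0.66·[ε^1.25·(LQ²/(gh_f))^4.75 + ν·Q^9.4·(L/(gh_f))^5.2]^0.04
LQ²/(gh_f) = 4.895×10^-4; L/(gh_f) = 7.765
Term 1 = ε^1.25·(…)^4.75 = 8.55×10^-22; Term 2 = ν·Q^9.4·(…)^5.2 = 9.02×10^-22
D = 0.66·(8.55×10^-22 + 9.02×10^-22)^0.04 = 0.09757 m = 97.6 mm
Check: V = 1.06 m/s, Re = 8.86×10^4, f = 0.02092, h_f = 24.0 m ≈ 25.6 m ✓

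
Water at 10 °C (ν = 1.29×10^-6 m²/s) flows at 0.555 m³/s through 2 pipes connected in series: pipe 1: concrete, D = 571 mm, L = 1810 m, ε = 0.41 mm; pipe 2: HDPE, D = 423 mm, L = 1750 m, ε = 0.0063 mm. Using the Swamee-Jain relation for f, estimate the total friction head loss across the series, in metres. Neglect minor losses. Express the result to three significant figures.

Pipe 1: V = 2.167 m/s, Re = 9.59×10^5, ε/D = 7.18×10^-4, f = 0.01864, h_1 = f(L/D)V²/2g = 14.15 m
Pipe 2: V = 3.949 m/s, Re = 1.30×10^6, ε/D = 1.49×10^-5, f = 0.01154, h_2 = f(L/D)V²/2g = 37.94 m
Series → Q common, losses add: H = Σh = 52.09 m

H ≈ 52.1 m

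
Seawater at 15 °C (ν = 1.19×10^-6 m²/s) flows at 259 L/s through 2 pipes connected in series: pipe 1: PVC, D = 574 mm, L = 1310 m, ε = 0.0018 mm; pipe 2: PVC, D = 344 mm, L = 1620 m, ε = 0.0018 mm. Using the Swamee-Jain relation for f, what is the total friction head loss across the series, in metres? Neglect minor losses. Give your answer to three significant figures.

Pipe 1: V = 1.001 m/s, Re = 4.83×10^5, ε/D = 3.14×10^-6, f = 0.01322, h_1 = f(L/D)V²/2g = 1.541 m
Pipe 2: V = 2.787 m/s, Re = 8.06×10^5, ε/D = 5.23×10^-6, f = 0.01216, h_2 = f(L/D)V²/2g = 22.66 m
Series → Q common, losses add: H = Σh = 24.20 m

H ≈ 24.2 m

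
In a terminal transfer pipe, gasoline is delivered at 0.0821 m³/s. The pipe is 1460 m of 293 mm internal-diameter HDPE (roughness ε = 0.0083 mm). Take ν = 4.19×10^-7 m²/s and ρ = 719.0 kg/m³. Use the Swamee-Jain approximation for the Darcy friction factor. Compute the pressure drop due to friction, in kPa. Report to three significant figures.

Δp ≈ 33.3 kPa

V = 4Q/(πD²) = 4·0.0821/(π·0.293²) = 1.218 m/s
Re = VD/ν = 1.218·0.293/4.19×10^-7 = 8.51×10^5 → turbulent
ε/D = 0.0083/293 = 2.83×10^-5
Swamee-Jain: f = 0.01252
h_f = f(L/D)V²/(2g) = 0.01252·(1460/0.293)·1.218²/(2·9.81) = 4.716 m
Δp = ρg·h_f = 719.0·9.81·4.716 = 33.27 kPa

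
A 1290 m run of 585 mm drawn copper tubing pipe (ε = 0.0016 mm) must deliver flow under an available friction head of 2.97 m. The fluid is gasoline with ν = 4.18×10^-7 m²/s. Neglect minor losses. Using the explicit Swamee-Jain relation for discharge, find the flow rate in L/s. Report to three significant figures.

Q ≈ 431 L/s

Swamee-Jain (Type II): Q = -0.965·√(gD⁵h_f/L)·ln[ε/(3.7D) + √(3.17ν²L/(gD³h_f))]
√(gD⁵h_f/L) = √(9.81·0.585⁵·2.97/1290) = 0.03934
ε/(3.7D) = 7.39×10^-7; √(3.17ν²L/(gD³h_f)) = 1.11×10^-5
Q = -0.965·0.03934·ln(1.181×10^-5) = 0.4307 m³/s
Check: V = 1.60 m/s, Re = 2.24×10^6, f = 0.01029, h_f = 2.97 m ≈ 2.97 m ✓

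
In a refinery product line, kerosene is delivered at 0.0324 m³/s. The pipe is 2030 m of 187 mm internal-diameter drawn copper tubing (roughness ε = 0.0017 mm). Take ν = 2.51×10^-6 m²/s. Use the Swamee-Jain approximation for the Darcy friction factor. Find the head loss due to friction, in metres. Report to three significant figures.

h_f ≈ 14.2 m

V = 4Q/(πD²) = 4·0.0324/(π·0.187²) = 1.180 m/s
Re = VD/ν = 1.180·0.187/2.51×10^-6 = 8.79×10^4 → turbulent
ε/D = 0.0017/187 = 9.09×10^-6
Swamee-Jain: f = 0.01841
h_f = f(L/D)V²/(2g) = 0.01841·(2030/0.187)·1.180²/(2·9.81) = 14.17 m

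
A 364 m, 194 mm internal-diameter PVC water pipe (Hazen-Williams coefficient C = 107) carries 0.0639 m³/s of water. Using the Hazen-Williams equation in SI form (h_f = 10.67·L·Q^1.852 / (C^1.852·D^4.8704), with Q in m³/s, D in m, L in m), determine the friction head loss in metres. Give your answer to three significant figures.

h_f ≈ 12.2 m

h_f = 10.67·364·0.0639^1.852 / (107^1.852·0.194^4.8704) = 12.23 m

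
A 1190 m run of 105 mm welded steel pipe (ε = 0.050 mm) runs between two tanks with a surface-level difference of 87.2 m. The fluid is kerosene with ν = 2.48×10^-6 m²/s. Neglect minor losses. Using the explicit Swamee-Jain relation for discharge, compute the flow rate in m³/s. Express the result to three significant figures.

Swamee-Jain (Type II): Q = -0.965·√(gD⁵h_f/L)·ln[ε/(3.7D) + √(3.17ν²L/(gD³h_f))]
√(gD⁵h_f/L) = √(9.81·0.105⁵·87.2/1190) = 0.003029
ε/(3.7D) = 1.29×10^-4; √(3.17ν²L/(gD³h_f)) = 1.53×10^-4
Q = -0.965·0.003029·ln(2.818×10^-4) = 0.02389 m³/s
Check: V = 2.76 m/s, Re = 1.17×10^5, f = 0.01992, h_f = 87.6 m ≈ 87.2 m ✓

Q ≈ 0.0239 m³/s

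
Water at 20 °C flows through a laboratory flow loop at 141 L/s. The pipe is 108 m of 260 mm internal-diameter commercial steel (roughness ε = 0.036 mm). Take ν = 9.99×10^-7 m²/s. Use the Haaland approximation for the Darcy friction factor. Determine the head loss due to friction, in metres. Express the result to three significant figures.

V = 4Q/(πD²) = 4·0.141/(π·0.260²) = 2.656 m/s
Re = VD/ν = 2.656·0.260/9.99×10^-7 = 6.91×10^5 → turbulent
ε/D = 0.036/260 = 1.38×10^-4
Haaland: f = 0.01425
h_f = f(L/D)V²/(2g) = 0.01425·(108/0.260)·2.656²/(2·9.81) = 2.128 m

h_f ≈ 2.13 m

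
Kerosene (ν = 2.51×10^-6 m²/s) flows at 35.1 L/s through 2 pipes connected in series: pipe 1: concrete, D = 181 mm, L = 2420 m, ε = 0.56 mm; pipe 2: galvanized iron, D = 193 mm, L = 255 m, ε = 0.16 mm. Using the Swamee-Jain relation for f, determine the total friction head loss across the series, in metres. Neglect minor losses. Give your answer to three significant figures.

H ≈ 37.6 m

Pipe 1: V = 1.364 m/s, Re = 9.84×10^4, ε/D = 0.00309, f = 0.02794, h_1 = f(L/D)V²/2g = 35.43 m
Pipe 2: V = 1.200 m/s, Re = 9.23×10^4, ε/D = 8.29×10^-4, f = 0.02191, h_2 = f(L/D)V²/2g = 2.124 m
Series → Q common, losses add: H = Σh = 37.56 m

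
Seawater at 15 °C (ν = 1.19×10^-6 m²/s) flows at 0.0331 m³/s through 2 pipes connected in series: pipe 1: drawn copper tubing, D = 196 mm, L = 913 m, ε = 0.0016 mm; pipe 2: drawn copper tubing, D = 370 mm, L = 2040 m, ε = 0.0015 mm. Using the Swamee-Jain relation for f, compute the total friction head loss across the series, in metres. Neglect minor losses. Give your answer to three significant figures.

H ≈ 5.03 m

Pipe 1: V = 1.097 m/s, Re = 1.81×10^5, ε/D = 8.16×10^-6, f = 0.01591, h_1 = f(L/D)V²/2g = 4.547 m
Pipe 2: V = 0.3078 m/s, Re = 9.57×10^4, ε/D = 4.05×10^-6, f = 0.01805, h_2 = f(L/D)V²/2g = 0.4807 m
Series → Q common, losses add: H = Σh = 5.028 m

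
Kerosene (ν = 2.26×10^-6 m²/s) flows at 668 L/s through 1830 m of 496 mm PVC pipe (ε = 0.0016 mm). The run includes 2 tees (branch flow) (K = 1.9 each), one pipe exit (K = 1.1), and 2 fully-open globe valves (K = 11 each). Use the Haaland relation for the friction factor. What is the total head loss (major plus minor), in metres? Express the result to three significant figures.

V = 4Q/(πD²) = 3.457 m/s; V²/2g = 0.6092 m
Re = 7.59×10^5, ε/D = 3.23×10^-6 → f = 0.01219 (Haaland)
Major: h_f = f(L/D)·V²/2g = 0.01219·3690·0.6092 = 27.39 m
Minor: ΣK = 26.9; h_m = ΣK·V²/2g = 16.39 m
Total H_L = 27.39 + 16.39 = 43.78 m

H_L ≈ 43.8 m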